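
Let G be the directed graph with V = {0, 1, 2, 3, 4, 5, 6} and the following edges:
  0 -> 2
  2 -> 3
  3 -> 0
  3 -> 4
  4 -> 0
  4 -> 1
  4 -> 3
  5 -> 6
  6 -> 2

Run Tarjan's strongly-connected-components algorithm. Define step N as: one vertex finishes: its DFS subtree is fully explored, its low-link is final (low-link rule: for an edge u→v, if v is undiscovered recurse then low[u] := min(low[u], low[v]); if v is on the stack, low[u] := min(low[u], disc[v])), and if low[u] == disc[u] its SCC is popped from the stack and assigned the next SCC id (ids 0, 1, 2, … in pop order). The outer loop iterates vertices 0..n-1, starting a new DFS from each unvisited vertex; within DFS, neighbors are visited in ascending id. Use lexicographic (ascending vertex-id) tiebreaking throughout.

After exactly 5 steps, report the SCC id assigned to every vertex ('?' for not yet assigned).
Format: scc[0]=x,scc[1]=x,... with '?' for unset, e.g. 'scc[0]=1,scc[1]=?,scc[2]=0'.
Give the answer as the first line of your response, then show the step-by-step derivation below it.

scc[0]=1,scc[1]=0,scc[2]=1,scc[3]=1,scc[4]=1,scc[5]=?,scc[6]=?

step 1: low=(low[0]=0,low[1]=4,low[2]=1,low[3]=0,low[4]=0,low[5]=?,low[6]=?); scc=(scc[0]=?,scc[1]=0,scc[2]=?,scc[3]=?,scc[4]=?,scc[5]=?,scc[6]=?)
step 2: low=(low[0]=0,low[1]=4,low[2]=1,low[3]=0,low[4]=0,low[5]=?,low[6]=?); scc=(scc[0]=?,scc[1]=0,scc[2]=?,scc[3]=?,scc[4]=?,scc[5]=?,scc[6]=?)
step 3: low=(low[0]=0,low[1]=4,low[2]=1,low[3]=0,low[4]=0,low[5]=?,low[6]=?); scc=(scc[0]=?,scc[1]=0,scc[2]=?,scc[3]=?,scc[4]=?,scc[5]=?,scc[6]=?)
step 4: low=(low[0]=0,low[1]=4,low[2]=0,low[3]=0,low[4]=0,low[5]=?,low[6]=?); scc=(scc[0]=?,scc[1]=0,scc[2]=?,scc[3]=?,scc[4]=?,scc[5]=?,scc[6]=?)
step 5: low=(low[0]=0,low[1]=4,low[2]=0,low[3]=0,low[4]=0,low[5]=?,low[6]=?); scc=(scc[0]=1,scc[1]=0,scc[2]=1,scc[3]=1,scc[4]=1,scc[5]=?,scc[6]=?)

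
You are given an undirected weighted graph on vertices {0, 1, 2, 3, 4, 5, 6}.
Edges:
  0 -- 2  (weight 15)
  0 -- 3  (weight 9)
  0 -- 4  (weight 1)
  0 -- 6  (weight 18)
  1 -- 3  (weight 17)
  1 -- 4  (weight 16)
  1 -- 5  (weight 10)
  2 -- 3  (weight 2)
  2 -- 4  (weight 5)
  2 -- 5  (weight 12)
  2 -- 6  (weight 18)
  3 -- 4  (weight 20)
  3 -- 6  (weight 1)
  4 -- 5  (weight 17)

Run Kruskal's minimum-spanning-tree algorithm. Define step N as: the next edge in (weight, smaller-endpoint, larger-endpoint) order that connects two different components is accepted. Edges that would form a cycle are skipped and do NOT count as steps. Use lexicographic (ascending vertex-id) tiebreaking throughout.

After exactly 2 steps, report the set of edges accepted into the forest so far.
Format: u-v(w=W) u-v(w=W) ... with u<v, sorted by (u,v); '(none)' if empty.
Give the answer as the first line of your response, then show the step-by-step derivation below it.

0-4(w=1) 3-6(w=1)

step 1: add edge 0-4 (w=1); MST = {0-4(w=1)}
step 2: add edge 3-6 (w=1); MST = {0-4(w=1) 3-6(w=1)}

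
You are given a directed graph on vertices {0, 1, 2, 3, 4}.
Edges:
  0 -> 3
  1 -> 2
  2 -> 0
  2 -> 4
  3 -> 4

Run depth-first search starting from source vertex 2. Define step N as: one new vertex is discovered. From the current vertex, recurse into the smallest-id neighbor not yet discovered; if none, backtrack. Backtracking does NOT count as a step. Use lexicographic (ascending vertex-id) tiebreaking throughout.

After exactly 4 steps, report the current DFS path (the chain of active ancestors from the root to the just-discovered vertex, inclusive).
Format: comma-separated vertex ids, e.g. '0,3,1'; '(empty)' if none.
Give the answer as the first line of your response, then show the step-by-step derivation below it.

2,0,3,4

step 1: discover 2; path=2; order=2
step 2: discover 0; path=2>0; order=2,0
step 3: discover 3; path=2>0>3; order=2,0,3
step 4: discover 4; path=2>0>3>4; order=2,0,3,4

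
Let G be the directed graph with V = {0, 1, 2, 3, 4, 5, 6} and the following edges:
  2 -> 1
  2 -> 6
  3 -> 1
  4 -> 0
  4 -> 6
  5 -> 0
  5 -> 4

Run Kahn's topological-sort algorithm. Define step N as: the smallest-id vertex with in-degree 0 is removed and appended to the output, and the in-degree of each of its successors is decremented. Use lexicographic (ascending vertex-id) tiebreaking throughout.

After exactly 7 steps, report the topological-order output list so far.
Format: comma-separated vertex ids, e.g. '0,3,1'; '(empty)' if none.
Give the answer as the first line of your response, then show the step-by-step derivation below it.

2,3,1,5,4,0,6

step 1: output 2; order=[2]; indeg=(2,1,0,0,1,0,1)
step 2: output 3; order=[2,3]; indeg=(2,0,0,0,1,0,1)
step 3: output 1; order=[2,3,1]; indeg=(2,0,0,0,1,0,1)
step 4: output 5; order=[2,3,1,5]; indeg=(1,0,0,0,0,0,1)
step 5: output 4; order=[2,3,1,5,4]; indeg=(0,0,0,0,0,0,0)
step 6: output 0; order=[2,3,1,5,4,0]; indeg=(0,0,0,0,0,0,0)
step 7: output 6; order=[2,3,1,5,4,0,6]; indeg=(0,0,0,0,0,0,0)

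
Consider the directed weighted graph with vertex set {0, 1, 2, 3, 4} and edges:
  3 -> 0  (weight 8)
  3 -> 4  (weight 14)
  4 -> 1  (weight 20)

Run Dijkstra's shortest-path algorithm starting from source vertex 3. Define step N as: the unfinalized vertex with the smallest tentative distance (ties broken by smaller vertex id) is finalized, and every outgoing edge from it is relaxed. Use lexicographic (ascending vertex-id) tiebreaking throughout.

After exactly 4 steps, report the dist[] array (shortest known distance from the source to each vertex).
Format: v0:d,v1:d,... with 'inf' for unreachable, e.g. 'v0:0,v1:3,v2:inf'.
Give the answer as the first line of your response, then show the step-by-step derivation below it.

v0:8,v1:34,v2:inf,v3:0,v4:14

step 1: dist = v0:8,v1:inf,v2:inf,v3:0,v4:14
step 2: dist = v0:8,v1:inf,v2:inf,v3:0,v4:14
step 3: dist = v0:8,v1:34,v2:inf,v3:0,v4:14
step 4: dist = v0:8,v1:34,v2:inf,v3:0,v4:14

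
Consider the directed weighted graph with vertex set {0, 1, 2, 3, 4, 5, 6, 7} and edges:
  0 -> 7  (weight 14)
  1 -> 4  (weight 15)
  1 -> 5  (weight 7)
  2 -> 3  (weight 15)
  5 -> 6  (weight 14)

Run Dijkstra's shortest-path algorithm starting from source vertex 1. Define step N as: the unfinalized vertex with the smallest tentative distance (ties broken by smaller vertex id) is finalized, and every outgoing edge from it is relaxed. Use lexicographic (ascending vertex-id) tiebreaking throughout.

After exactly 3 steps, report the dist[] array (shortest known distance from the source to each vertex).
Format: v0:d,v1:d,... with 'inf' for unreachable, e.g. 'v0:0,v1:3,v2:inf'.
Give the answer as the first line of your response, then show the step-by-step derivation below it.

v0:inf,v1:0,v2:inf,v3:inf,v4:15,v5:7,v6:21,v7:inf

step 1: dist = v0:inf,v1:0,v2:inf,v3:inf,v4:15,v5:7,v6:inf,v7:inf
step 2: dist = v0:inf,v1:0,v2:inf,v3:inf,v4:15,v5:7,v6:21,v7:inf
step 3: dist = v0:inf,v1:0,v2:inf,v3:inf,v4:15,v5:7,v6:21,v7:inf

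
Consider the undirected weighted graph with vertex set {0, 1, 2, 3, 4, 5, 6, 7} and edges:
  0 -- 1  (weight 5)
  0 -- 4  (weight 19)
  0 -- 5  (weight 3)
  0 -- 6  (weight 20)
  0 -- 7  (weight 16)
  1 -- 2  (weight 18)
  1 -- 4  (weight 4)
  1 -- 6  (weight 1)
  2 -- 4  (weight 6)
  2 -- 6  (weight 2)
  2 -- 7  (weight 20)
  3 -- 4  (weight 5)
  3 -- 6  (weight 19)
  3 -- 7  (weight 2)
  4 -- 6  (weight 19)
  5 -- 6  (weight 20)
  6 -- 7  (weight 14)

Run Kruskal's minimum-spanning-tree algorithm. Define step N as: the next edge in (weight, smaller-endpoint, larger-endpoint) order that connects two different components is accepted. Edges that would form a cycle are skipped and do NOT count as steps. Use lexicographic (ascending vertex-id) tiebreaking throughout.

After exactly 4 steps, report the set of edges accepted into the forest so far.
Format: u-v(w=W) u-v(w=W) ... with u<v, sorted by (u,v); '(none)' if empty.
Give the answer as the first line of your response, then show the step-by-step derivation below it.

0-5(w=3) 1-6(w=1) 2-6(w=2) 3-7(w=2)

step 1: add edge 1-6 (w=1); MST = {1-6(w=1)}
step 2: add edge 2-6 (w=2); MST = {1-6(w=1) 2-6(w=2)}
step 3: add edge 3-7 (w=2); MST = {1-6(w=1) 2-6(w=2) 3-7(w=2)}
step 4: add edge 0-5 (w=3); MST = {0-5(w=3) 1-6(w=1) 2-6(w=2) 3-7(w=2)}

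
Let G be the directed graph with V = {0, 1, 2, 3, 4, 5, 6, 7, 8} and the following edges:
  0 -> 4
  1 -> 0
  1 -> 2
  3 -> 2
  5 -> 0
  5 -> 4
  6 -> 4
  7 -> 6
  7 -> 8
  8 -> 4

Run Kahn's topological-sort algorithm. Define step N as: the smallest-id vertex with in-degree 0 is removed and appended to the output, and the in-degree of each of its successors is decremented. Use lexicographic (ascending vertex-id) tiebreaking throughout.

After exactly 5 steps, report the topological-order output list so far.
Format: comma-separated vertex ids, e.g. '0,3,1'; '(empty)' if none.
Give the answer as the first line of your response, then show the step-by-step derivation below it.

1,3,2,5,0

step 1: output 1; order=[1]; indeg=(1,0,1,0,4,0,1,0,1)
step 2: output 3; order=[1,3]; indeg=(1,0,0,0,4,0,1,0,1)
step 3: output 2; order=[1,3,2]; indeg=(1,0,0,0,4,0,1,0,1)
step 4: output 5; order=[1,3,2,5]; indeg=(0,0,0,0,3,0,1,0,1)
step 5: output 0; order=[1,3,2,5,0]; indeg=(0,0,0,0,2,0,1,0,1)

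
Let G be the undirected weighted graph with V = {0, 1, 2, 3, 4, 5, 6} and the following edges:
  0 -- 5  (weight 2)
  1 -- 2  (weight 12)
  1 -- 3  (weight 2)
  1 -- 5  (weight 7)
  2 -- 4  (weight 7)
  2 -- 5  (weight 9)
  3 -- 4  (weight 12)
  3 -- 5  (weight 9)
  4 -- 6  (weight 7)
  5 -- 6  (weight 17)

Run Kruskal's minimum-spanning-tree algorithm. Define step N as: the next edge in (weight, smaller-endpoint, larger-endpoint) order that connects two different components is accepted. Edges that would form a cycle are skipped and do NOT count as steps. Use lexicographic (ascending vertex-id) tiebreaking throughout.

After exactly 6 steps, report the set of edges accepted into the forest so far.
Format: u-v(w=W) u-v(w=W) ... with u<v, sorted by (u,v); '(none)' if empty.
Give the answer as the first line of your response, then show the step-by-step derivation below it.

0-5(w=2) 1-3(w=2) 1-5(w=7) 2-4(w=7) 2-5(w=9) 4-6(w=7)

step 1: add edge 0-5 (w=2); MST = {0-5(w=2)}
step 2: add edge 1-3 (w=2); MST = {0-5(w=2) 1-3(w=2)}
step 3: add edge 1-5 (w=7); MST = {0-5(w=2) 1-3(w=2) 1-5(w=7)}
step 4: add edge 2-4 (w=7); MST = {0-5(w=2) 1-3(w=2) 1-5(w=7) 2-4(w=7)}
step 5: add edge 4-6 (w=7); MST = {0-5(w=2) 1-3(w=2) 1-5(w=7) 2-4(w=7) 4-6(w=7)}
step 6: add edge 2-5 (w=9); MST = {0-5(w=2) 1-3(w=2) 1-5(w=7) 2-4(w=7) 2-5(w=9) 4-6(w=7)}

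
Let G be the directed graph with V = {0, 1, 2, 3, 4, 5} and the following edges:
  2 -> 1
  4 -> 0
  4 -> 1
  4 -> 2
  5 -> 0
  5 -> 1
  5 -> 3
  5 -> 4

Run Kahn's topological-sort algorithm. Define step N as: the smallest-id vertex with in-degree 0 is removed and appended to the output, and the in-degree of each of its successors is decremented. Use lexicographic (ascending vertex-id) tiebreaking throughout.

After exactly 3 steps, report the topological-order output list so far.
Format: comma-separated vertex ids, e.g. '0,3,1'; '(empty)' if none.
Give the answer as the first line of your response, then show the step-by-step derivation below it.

5,3,4

step 1: output 5; order=[5]; indeg=(1,2,1,0,0,0)
step 2: output 3; order=[5,3]; indeg=(1,2,1,0,0,0)
step 3: output 4; order=[5,3,4]; indeg=(0,1,0,0,0,0)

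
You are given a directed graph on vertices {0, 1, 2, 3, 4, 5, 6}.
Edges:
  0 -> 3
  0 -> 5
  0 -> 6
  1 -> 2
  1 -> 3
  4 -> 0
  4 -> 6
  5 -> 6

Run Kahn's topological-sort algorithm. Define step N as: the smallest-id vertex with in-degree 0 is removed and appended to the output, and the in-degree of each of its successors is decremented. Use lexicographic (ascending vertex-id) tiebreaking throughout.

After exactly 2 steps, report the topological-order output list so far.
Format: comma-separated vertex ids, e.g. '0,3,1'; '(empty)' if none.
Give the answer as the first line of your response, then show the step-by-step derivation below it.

1,2

step 1: output 1; order=[1]; indeg=(1,0,0,1,0,1,3)
step 2: output 2; order=[1,2]; indeg=(1,0,0,1,0,1,3)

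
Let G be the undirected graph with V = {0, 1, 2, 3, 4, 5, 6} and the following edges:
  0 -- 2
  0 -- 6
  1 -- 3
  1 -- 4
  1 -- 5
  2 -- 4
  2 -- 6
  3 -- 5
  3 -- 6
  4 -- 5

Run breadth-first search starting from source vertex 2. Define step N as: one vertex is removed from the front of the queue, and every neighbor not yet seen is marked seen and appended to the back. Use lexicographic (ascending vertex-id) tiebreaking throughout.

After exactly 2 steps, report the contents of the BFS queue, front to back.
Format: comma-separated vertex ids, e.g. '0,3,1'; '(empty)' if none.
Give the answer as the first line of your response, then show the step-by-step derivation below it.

4,6

step 1: dequeue 2; queue=[0,4,6]; order=2
step 2: dequeue 0; queue=[4,6]; order=2,0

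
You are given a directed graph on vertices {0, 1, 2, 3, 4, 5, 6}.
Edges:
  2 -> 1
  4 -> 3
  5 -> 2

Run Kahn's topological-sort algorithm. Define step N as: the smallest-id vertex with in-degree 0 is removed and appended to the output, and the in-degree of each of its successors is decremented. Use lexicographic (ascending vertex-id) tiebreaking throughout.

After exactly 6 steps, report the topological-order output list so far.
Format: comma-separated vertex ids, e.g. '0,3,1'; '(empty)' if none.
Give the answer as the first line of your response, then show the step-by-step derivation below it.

0,4,3,5,2,1

step 1: output 0; order=[0]; indeg=(0,1,1,1,0,0,0)
step 2: output 4; order=[0,4]; indeg=(0,1,1,0,0,0,0)
step 3: output 3; order=[0,4,3]; indeg=(0,1,1,0,0,0,0)
step 4: output 5; order=[0,4,3,5]; indeg=(0,1,0,0,0,0,0)
step 5: output 2; order=[0,4,3,5,2]; indeg=(0,0,0,0,0,0,0)
step 6: output 1; order=[0,4,3,5,2,1]; indeg=(0,0,0,0,0,0,0)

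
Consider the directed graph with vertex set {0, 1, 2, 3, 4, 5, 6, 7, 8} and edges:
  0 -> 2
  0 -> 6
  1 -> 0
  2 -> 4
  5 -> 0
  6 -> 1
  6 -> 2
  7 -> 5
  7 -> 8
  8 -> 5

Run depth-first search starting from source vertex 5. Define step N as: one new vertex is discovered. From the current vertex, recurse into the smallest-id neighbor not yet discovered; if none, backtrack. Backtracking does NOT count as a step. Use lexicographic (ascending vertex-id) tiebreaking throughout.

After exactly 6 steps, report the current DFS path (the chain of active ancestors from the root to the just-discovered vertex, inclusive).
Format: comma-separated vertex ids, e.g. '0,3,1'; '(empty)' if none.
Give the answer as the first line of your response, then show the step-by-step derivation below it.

5,0,6,1

step 1: discover 5; path=5; order=5
step 2: discover 0; path=5>0; order=5,0
step 3: discover 2; path=5>0>2; order=5,0,2
step 4: discover 4; path=5>0>2>4; order=5,0,2,4
step 5: discover 6; path=5>0>6; order=5,0,2,4,6
step 6: discover 1; path=5>0>6>1; order=5,0,2,4,6,1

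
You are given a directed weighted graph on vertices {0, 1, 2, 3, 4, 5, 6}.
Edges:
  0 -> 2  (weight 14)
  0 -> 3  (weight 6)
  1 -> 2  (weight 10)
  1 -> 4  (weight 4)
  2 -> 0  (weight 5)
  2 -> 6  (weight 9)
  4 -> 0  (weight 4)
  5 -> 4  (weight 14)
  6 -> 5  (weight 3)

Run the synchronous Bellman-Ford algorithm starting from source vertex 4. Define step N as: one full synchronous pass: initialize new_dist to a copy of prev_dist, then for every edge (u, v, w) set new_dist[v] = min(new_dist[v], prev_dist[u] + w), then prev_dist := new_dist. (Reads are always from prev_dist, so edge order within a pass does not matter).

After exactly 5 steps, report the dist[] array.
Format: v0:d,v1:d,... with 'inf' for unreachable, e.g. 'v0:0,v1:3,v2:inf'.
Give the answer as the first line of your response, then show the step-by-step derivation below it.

v0:4,v1:inf,v2:18,v3:10,v4:0,v5:30,v6:27

step 1: dist = v0:4,v1:inf,v2:inf,v3:inf,v4:0,v5:inf,v6:inf
step 2: dist = v0:4,v1:inf,v2:18,v3:10,v4:0,v5:inf,v6:inf
step 3: dist = v0:4,v1:inf,v2:18,v3:10,v4:0,v5:inf,v6:27
step 4: dist = v0:4,v1:inf,v2:18,v3:10,v4:0,v5:30,v6:27
step 5: dist = v0:4,v1:inf,v2:18,v3:10,v4:0,v5:30,v6:27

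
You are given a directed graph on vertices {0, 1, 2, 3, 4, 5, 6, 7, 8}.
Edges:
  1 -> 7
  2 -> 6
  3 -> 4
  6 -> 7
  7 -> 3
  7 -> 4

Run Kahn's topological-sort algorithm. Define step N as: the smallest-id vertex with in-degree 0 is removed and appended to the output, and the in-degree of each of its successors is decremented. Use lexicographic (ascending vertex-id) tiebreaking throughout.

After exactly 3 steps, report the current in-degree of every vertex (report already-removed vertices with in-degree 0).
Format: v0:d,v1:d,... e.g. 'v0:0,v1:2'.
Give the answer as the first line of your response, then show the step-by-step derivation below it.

v0:0,v1:0,v2:0,v3:1,v4:2,v5:0,v6:0,v7:1,v8:0

step 1: output 0; order=[0]; indeg=(0,0,0,1,2,0,1,2,0)
step 2: output 1; order=[0,1]; indeg=(0,0,0,1,2,0,1,1,0)
step 3: output 2; order=[0,1,2]; indeg=(0,0,0,1,2,0,0,1,0)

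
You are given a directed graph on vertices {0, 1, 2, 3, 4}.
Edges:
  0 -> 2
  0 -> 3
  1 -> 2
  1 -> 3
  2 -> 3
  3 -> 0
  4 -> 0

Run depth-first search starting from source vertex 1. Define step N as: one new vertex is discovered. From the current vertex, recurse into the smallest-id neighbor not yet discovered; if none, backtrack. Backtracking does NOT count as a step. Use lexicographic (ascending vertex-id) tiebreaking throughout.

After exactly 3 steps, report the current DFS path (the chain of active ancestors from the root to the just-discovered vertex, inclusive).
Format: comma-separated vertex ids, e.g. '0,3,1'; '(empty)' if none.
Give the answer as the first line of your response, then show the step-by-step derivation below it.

1,2,3

step 1: discover 1; path=1; order=1
step 2: discover 2; path=1>2; order=1,2
step 3: discover 3; path=1>2>3; order=1,2,3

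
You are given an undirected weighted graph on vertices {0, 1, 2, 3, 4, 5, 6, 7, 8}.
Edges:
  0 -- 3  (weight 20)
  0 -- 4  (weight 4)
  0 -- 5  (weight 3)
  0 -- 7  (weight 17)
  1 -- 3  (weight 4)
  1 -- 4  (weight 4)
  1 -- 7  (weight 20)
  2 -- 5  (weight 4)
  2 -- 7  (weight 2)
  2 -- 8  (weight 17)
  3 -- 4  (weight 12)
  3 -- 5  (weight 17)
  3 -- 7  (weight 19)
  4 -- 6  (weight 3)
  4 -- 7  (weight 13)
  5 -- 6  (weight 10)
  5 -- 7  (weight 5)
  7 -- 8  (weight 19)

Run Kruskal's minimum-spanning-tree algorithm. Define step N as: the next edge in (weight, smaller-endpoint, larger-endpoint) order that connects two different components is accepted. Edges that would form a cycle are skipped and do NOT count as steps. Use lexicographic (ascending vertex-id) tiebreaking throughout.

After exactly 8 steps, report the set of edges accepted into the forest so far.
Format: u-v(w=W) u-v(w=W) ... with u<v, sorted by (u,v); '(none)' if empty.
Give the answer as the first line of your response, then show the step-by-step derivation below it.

0-4(w=4) 0-5(w=3) 1-3(w=4) 1-4(w=4) 2-5(w=4) 2-7(w=2) 2-8(w=17) 4-6(w=3)

step 1: add edge 2-7 (w=2); MST = {2-7(w=2)}
step 2: add edge 0-5 (w=3); MST = {0-5(w=3) 2-7(w=2)}
step 3: add edge 4-6 (w=3); MST = {0-5(w=3) 2-7(w=2) 4-6(w=3)}
step 4: add edge 0-4 (w=4); MST = {0-4(w=4) 0-5(w=3) 2-7(w=2) 4-6(w=3)}
step 5: add edge 1-3 (w=4); MST = {0-4(w=4) 0-5(w=3) 1-3(w=4) 2-7(w=2) 4-6(w=3)}
step 6: add edge 1-4 (w=4); MST = {0-4(w=4) 0-5(w=3) 1-3(w=4) 1-4(w=4) 2-7(w=2) 4-6(w=3)}
step 7: add edge 2-5 (w=4); MST = {0-4(w=4) 0-5(w=3) 1-3(w=4) 1-4(w=4) 2-5(w=4) 2-7(w=2) 4-6(w=3)}
step 8: add edge 2-8 (w=17); MST = {0-4(w=4) 0-5(w=3) 1-3(w=4) 1-4(w=4) 2-5(w=4) 2-7(w=2) 2-8(w=17) 4-6(w=3)}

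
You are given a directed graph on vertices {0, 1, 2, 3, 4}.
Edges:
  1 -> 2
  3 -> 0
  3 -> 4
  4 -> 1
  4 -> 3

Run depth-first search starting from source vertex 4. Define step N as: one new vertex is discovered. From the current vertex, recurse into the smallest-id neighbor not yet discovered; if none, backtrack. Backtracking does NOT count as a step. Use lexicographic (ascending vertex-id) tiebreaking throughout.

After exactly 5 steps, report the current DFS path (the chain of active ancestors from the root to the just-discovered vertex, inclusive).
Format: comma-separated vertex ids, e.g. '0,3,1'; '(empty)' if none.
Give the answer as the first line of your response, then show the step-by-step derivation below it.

4,3,0

step 1: discover 4; path=4; order=4
step 2: discover 1; path=4>1; order=4,1
step 3: discover 2; path=4>1>2; order=4,1,2
step 4: discover 3; path=4>3; order=4,1,2,3
step 5: discover 0; path=4>3>0; order=4,1,2,3,0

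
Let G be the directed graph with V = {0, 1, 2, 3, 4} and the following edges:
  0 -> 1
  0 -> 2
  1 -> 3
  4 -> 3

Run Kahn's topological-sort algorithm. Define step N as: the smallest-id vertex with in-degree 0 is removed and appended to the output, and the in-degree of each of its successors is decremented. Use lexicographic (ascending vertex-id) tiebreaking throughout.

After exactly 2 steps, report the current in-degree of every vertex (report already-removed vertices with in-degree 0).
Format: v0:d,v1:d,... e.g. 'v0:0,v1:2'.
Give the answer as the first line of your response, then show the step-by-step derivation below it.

v0:0,v1:0,v2:0,v3:1,v4:0

step 1: output 0; order=[0]; indeg=(0,0,0,2,0)
step 2: output 1; order=[0,1]; indeg=(0,0,0,1,0)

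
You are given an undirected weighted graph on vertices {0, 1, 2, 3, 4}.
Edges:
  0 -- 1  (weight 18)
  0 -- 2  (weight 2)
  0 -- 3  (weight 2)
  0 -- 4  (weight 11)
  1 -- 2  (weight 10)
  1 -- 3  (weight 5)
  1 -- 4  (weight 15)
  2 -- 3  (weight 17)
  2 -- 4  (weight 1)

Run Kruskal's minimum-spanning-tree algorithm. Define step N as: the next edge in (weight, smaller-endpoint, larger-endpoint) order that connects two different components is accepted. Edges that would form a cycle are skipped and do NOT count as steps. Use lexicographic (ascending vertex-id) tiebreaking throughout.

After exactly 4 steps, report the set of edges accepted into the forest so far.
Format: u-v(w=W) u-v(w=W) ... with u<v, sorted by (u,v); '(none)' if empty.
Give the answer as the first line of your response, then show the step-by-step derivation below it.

0-2(w=2) 0-3(w=2) 1-3(w=5) 2-4(w=1)

step 1: add edge 2-4 (w=1); MST = {2-4(w=1)}
step 2: add edge 0-2 (w=2); MST = {0-2(w=2) 2-4(w=1)}
step 3: add edge 0-3 (w=2); MST = {0-2(w=2) 0-3(w=2) 2-4(w=1)}
step 4: add edge 1-3 (w=5); MST = {0-2(w=2) 0-3(w=2) 1-3(w=5) 2-4(w=1)}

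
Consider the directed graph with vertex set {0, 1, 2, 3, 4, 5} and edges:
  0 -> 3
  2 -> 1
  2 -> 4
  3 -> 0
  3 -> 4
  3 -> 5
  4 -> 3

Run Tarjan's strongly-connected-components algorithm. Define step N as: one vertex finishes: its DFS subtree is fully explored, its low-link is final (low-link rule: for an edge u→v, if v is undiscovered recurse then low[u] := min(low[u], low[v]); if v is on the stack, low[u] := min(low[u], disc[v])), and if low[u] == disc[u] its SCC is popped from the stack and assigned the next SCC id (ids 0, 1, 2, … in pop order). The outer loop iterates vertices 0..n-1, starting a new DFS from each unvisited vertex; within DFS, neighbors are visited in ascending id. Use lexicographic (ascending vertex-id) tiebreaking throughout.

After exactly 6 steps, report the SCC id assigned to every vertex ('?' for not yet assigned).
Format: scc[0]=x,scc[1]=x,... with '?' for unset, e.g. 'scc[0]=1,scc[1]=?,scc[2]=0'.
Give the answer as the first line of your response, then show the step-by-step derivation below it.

scc[0]=1,scc[1]=2,scc[2]=3,scc[3]=1,scc[4]=1,scc[5]=0

step 1: low=(low[0]=0,low[1]=?,low[2]=?,low[3]=0,low[4]=1,low[5]=?); scc=(scc[0]=?,scc[1]=?,scc[2]=?,scc[3]=?,scc[4]=?,scc[5]=?)
step 2: low=(low[0]=0,low[1]=?,low[2]=?,low[3]=0,low[4]=1,low[5]=3); scc=(scc[0]=?,scc[1]=?,scc[2]=?,scc[3]=?,scc[4]=?,scc[5]=0)
step 3: low=(low[0]=0,low[1]=?,low[2]=?,low[3]=0,low[4]=1,low[5]=3); scc=(scc[0]=?,scc[1]=?,scc[2]=?,scc[3]=?,scc[4]=?,scc[5]=0)
step 4: low=(low[0]=0,low[1]=?,low[2]=?,low[3]=0,low[4]=1,low[5]=3); scc=(scc[0]=1,scc[1]=?,scc[2]=?,scc[3]=1,scc[4]=1,scc[5]=0)
step 5: low=(low[0]=0,low[1]=4,low[2]=?,low[3]=0,low[4]=1,low[5]=3); scc=(scc[0]=1,scc[1]=2,scc[2]=?,scc[3]=1,scc[4]=1,scc[5]=0)
step 6: low=(low[0]=0,low[1]=4,low[2]=5,low[3]=0,low[4]=1,low[5]=3); scc=(scc[0]=1,scc[1]=2,scc[2]=3,scc[3]=1,scc[4]=1,scc[5]=0)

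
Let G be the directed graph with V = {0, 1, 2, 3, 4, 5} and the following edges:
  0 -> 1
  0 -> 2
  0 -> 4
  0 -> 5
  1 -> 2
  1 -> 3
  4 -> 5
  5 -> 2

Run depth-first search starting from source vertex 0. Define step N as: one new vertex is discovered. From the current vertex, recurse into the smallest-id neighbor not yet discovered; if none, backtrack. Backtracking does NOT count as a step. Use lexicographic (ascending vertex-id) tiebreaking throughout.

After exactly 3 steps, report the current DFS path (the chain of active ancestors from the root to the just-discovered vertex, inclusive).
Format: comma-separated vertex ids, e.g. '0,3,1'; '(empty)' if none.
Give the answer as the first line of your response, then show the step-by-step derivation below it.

0,1,2

step 1: discover 0; path=0; order=0
step 2: discover 1; path=0>1; order=0,1
step 3: discover 2; path=0>1>2; order=0,1,2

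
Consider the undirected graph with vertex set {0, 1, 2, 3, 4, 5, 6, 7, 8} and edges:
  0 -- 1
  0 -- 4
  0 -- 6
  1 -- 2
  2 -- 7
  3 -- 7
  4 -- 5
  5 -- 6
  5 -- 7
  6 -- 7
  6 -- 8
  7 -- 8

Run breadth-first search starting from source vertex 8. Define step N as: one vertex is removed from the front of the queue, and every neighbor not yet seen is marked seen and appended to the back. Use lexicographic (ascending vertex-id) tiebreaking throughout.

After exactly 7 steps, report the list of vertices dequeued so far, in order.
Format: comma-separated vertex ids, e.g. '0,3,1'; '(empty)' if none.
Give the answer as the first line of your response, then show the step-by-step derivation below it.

8,6,7,0,5,2,3

step 1: dequeue 8; queue=[6,7]; order=8
step 2: dequeue 6; queue=[7,0,5]; order=8,6
step 3: dequeue 7; queue=[0,5,2,3]; order=8,6,7
step 4: dequeue 0; queue=[5,2,3,1,4]; order=8,6,7,0
step 5: dequeue 5; queue=[2,3,1,4]; order=8,6,7,0,5
step 6: dequeue 2; queue=[3,1,4]; order=8,6,7,0,5,2
step 7: dequeue 3; queue=[1,4]; order=8,6,7,0,5,2,3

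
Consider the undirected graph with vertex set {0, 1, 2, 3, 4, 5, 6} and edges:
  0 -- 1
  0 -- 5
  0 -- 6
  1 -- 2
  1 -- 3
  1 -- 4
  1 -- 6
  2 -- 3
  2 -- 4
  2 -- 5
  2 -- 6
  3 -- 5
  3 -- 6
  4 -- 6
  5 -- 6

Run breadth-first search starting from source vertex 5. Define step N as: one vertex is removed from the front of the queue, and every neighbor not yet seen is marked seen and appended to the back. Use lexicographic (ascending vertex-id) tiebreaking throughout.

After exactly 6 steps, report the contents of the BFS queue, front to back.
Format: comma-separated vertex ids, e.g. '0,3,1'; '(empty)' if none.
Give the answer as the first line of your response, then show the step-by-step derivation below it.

4

step 1: dequeue 5; queue=[0,2,3,6]; order=5
step 2: dequeue 0; queue=[2,3,6,1]; order=5,0
step 3: dequeue 2; queue=[3,6,1,4]; order=5,0,2
step 4: dequeue 3; queue=[6,1,4]; order=5,0,2,3
step 5: dequeue 6; queue=[1,4]; order=5,0,2,3,6
step 6: dequeue 1; queue=[4]; order=5,0,2,3,6,1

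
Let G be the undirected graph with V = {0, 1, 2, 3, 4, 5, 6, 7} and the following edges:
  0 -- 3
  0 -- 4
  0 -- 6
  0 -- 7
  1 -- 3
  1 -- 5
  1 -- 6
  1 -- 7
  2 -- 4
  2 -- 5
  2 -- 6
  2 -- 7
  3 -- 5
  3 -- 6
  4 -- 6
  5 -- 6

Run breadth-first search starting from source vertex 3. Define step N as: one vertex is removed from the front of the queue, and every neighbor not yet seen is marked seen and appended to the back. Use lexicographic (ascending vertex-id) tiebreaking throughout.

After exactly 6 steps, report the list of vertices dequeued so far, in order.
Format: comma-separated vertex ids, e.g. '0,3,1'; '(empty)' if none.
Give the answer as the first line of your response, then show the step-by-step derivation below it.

3,0,1,5,6,4

step 1: dequeue 3; queue=[0,1,5,6]; order=3
step 2: dequeue 0; queue=[1,5,6,4,7]; order=3,0
step 3: dequeue 1; queue=[5,6,4,7]; order=3,0,1
step 4: dequeue 5; queue=[6,4,7,2]; order=3,0,1,5
step 5: dequeue 6; queue=[4,7,2]; order=3,0,1,5,6
step 6: dequeue 4; queue=[7,2]; order=3,0,1,5,6,4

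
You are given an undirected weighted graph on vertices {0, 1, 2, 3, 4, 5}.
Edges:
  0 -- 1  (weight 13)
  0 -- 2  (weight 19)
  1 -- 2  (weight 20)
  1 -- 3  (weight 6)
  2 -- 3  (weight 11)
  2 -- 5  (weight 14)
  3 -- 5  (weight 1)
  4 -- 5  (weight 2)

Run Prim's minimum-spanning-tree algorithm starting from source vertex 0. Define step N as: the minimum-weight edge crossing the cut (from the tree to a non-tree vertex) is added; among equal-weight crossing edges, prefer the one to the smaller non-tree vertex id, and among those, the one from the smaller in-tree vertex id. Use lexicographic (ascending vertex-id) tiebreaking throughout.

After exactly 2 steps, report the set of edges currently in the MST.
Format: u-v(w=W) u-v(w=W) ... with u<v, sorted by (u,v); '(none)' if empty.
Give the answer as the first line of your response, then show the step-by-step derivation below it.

0-1(w=13) 1-3(w=6)

step 1: add edge 0-1 (w=13); MST = {0-1(w=13)}
step 2: add edge 1-3 (w=6); MST = {0-1(w=13) 1-3(w=6)}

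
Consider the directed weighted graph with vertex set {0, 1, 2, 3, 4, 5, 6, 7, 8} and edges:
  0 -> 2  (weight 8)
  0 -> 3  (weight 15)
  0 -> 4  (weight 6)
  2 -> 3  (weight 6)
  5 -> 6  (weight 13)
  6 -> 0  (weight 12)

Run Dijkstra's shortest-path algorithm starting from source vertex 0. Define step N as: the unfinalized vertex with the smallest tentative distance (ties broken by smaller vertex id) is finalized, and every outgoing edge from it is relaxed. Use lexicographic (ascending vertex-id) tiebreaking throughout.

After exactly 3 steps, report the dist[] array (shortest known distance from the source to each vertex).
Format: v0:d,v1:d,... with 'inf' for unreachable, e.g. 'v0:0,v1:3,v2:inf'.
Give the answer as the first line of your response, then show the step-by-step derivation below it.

v0:0,v1:inf,v2:8,v3:14,v4:6,v5:inf,v6:inf,v7:inf,v8:inf

step 1: dist = v0:0,v1:inf,v2:8,v3:15,v4:6,v5:inf,v6:inf,v7:inf,v8:inf
step 2: dist = v0:0,v1:inf,v2:8,v3:15,v4:6,v5:inf,v6:inf,v7:inf,v8:inf
step 3: dist = v0:0,v1:inf,v2:8,v3:14,v4:6,v5:inf,v6:inf,v7:inf,v8:inf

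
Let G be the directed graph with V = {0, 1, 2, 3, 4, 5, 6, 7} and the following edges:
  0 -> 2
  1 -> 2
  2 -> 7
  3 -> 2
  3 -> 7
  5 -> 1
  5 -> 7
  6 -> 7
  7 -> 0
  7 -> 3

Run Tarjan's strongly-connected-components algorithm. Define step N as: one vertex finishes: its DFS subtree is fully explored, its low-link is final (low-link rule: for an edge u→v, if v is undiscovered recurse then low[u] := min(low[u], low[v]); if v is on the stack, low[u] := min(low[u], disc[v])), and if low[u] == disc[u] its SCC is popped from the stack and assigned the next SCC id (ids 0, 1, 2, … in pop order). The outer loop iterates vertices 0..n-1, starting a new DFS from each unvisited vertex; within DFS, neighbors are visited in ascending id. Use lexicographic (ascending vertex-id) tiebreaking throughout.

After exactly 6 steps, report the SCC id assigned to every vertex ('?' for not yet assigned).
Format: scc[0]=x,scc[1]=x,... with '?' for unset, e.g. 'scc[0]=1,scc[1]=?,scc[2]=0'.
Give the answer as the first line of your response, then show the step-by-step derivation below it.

scc[0]=0,scc[1]=1,scc[2]=0,scc[3]=0,scc[4]=2,scc[5]=?,scc[6]=?,scc[7]=0

step 1: low=(low[0]=0,low[1]=?,low[2]=1,low[3]=1,low[4]=?,low[5]=?,low[6]=?,low[7]=0); scc=(scc[0]=?,scc[1]=?,scc[2]=?,scc[3]=?,scc[4]=?,scc[5]=?,scc[6]=?,scc[7]=?)
step 2: low=(low[0]=0,low[1]=?,low[2]=1,low[3]=1,low[4]=?,low[5]=?,low[6]=?,low[7]=0); scc=(scc[0]=?,scc[1]=?,scc[2]=?,scc[3]=?,scc[4]=?,scc[5]=?,scc[6]=?,scc[7]=?)
step 3: low=(low[0]=0,low[1]=?,low[2]=0,low[3]=1,low[4]=?,low[5]=?,low[6]=?,low[7]=0); scc=(scc[0]=?,scc[1]=?,scc[2]=?,scc[3]=?,scc[4]=?,scc[5]=?,scc[6]=?,scc[7]=?)
step 4: low=(low[0]=0,low[1]=?,low[2]=0,low[3]=1,low[4]=?,low[5]=?,low[6]=?,low[7]=0); scc=(scc[0]=0,scc[1]=?,scc[2]=0,scc[3]=0,scc[4]=?,scc[5]=?,scc[6]=?,scc[7]=0)
step 5: low=(low[0]=0,low[1]=4,low[2]=0,low[3]=1,low[4]=?,low[5]=?,low[6]=?,low[7]=0); scc=(scc[0]=0,scc[1]=1,scc[2]=0,scc[3]=0,scc[4]=?,scc[5]=?,scc[6]=?,scc[7]=0)
step 6: low=(low[0]=0,low[1]=4,low[2]=0,low[3]=1,low[4]=5,low[5]=?,low[6]=?,low[7]=0); scc=(scc[0]=0,scc[1]=1,scc[2]=0,scc[3]=0,scc[4]=2,scc[5]=?,scc[6]=?,scc[7]=0)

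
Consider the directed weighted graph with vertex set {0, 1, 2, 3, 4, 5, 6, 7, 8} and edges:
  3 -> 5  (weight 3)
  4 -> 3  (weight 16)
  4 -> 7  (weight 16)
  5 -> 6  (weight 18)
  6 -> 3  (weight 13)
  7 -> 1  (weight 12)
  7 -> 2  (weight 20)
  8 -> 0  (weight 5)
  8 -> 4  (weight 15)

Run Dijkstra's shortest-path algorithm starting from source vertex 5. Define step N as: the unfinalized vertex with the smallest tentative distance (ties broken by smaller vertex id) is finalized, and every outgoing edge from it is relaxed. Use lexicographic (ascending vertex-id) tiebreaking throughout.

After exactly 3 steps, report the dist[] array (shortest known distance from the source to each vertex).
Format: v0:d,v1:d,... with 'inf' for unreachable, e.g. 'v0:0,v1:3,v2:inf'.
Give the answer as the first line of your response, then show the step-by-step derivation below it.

v0:inf,v1:inf,v2:inf,v3:31,v4:inf,v5:0,v6:18,v7:inf,v8:inf

step 1: dist = v0:inf,v1:inf,v2:inf,v3:inf,v4:inf,v5:0,v6:18,v7:inf,v8:inf
step 2: dist = v0:inf,v1:inf,v2:inf,v3:31,v4:inf,v5:0,v6:18,v7:inf,v8:inf
step 3: dist = v0:inf,v1:inf,v2:inf,v3:31,v4:inf,v5:0,v6:18,v7:inf,v8:inf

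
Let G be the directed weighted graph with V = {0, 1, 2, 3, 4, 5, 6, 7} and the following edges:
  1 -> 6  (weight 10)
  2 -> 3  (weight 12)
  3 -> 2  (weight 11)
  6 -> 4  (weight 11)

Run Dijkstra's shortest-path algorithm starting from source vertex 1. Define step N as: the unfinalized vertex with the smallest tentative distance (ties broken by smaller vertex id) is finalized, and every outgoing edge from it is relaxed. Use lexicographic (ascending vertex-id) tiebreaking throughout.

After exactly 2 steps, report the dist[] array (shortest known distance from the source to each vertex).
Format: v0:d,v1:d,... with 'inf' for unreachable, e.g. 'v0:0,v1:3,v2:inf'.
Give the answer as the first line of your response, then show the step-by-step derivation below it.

v0:inf,v1:0,v2:inf,v3:inf,v4:21,v5:inf,v6:10,v7:inf

step 1: dist = v0:inf,v1:0,v2:inf,v3:inf,v4:inf,v5:inf,v6:10,v7:inf
step 2: dist = v0:inf,v1:0,v2:inf,v3:inf,v4:21,v5:inf,v6:10,v7:inf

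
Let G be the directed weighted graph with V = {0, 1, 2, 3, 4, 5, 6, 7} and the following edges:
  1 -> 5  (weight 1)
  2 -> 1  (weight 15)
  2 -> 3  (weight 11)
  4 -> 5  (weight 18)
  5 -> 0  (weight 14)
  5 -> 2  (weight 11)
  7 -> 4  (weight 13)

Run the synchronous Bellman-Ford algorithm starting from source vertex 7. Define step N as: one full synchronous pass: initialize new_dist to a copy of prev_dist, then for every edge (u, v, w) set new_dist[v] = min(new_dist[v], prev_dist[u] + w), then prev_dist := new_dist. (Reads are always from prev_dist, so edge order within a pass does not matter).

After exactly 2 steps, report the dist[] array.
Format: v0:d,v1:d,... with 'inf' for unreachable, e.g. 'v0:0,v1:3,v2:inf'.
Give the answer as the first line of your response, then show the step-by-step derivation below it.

v0:inf,v1:inf,v2:inf,v3:inf,v4:13,v5:31,v6:inf,v7:0

step 1: dist = v0:inf,v1:inf,v2:inf,v3:inf,v4:13,v5:inf,v6:inf,v7:0
step 2: dist = v0:inf,v1:inf,v2:inf,v3:inf,v4:13,v5:31,v6:inf,v7:0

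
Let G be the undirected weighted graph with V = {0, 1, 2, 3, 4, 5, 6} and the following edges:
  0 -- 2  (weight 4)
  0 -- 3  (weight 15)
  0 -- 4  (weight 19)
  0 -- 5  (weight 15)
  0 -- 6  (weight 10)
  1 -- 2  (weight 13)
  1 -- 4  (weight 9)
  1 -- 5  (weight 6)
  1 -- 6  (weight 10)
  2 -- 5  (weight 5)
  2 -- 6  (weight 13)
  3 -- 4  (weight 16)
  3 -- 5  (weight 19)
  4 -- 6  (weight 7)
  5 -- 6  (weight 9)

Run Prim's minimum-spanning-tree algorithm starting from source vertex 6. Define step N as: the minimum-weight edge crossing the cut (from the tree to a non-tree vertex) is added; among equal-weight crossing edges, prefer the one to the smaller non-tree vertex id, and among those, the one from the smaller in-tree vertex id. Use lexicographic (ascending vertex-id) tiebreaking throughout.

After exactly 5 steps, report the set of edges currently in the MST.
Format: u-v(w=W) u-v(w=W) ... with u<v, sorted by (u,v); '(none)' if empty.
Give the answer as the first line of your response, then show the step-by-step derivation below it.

0-2(w=4) 1-4(w=9) 1-5(w=6) 2-5(w=5) 4-6(w=7)

step 1: add edge 4-6 (w=7); MST = {4-6(w=7)}
step 2: add edge 1-4 (w=9); MST = {1-4(w=9) 4-6(w=7)}
step 3: add edge 1-5 (w=6); MST = {1-4(w=9) 1-5(w=6) 4-6(w=7)}
step 4: add edge 2-5 (w=5); MST = {1-4(w=9) 1-5(w=6) 2-5(w=5) 4-6(w=7)}
step 5: add edge 0-2 (w=4); MST = {0-2(w=4) 1-4(w=9) 1-5(w=6) 2-5(w=5) 4-6(w=7)}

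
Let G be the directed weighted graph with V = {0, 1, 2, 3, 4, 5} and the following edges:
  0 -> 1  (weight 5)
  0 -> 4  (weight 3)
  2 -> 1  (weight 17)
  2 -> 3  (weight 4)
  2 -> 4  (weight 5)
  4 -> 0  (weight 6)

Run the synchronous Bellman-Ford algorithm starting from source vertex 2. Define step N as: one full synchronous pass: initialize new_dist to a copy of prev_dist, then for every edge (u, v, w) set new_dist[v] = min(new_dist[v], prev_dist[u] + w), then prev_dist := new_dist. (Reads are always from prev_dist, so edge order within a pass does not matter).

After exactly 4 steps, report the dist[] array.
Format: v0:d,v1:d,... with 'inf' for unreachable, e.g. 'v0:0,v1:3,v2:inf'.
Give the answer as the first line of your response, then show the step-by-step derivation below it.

v0:11,v1:16,v2:0,v3:4,v4:5,v5:inf

step 1: dist = v0:inf,v1:17,v2:0,v3:4,v4:5,v5:inf
step 2: dist = v0:11,v1:17,v2:0,v3:4,v4:5,v5:inf
step 3: dist = v0:11,v1:16,v2:0,v3:4,v4:5,v5:inf
step 4: dist = v0:11,v1:16,v2:0,v3:4,v4:5,v5:inf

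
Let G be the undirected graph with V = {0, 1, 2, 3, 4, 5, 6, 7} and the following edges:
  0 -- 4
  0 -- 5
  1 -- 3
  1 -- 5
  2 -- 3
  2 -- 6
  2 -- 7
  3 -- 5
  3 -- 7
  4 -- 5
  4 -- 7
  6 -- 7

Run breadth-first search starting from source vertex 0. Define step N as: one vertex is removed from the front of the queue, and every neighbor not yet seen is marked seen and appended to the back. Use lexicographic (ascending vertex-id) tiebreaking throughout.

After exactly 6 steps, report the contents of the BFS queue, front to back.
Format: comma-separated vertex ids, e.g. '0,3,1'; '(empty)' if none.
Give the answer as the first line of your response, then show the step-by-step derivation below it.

2,6

step 1: dequeue 0; queue=[4,5]; order=0
step 2: dequeue 4; queue=[5,7]; order=0,4
step 3: dequeue 5; queue=[7,1,3]; order=0,4,5
step 4: dequeue 7; queue=[1,3,2,6]; order=0,4,5,7
step 5: dequeue 1; queue=[3,2,6]; order=0,4,5,7,1
step 6: dequeue 3; queue=[2,6]; order=0,4,5,7,1,3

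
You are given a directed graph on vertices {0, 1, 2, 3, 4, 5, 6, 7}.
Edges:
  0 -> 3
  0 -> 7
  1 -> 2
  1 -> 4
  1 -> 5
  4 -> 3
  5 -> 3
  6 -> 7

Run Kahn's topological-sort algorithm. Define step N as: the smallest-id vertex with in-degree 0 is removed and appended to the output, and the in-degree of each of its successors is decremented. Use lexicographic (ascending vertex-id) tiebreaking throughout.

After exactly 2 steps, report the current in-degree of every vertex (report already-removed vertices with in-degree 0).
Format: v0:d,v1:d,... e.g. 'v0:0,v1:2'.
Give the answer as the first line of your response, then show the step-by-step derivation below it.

v0:0,v1:0,v2:0,v3:2,v4:0,v5:0,v6:0,v7:1

step 1: output 0; order=[0]; indeg=(0,0,1,2,1,1,0,1)
step 2: output 1; order=[0,1]; indeg=(0,0,0,2,0,0,0,1)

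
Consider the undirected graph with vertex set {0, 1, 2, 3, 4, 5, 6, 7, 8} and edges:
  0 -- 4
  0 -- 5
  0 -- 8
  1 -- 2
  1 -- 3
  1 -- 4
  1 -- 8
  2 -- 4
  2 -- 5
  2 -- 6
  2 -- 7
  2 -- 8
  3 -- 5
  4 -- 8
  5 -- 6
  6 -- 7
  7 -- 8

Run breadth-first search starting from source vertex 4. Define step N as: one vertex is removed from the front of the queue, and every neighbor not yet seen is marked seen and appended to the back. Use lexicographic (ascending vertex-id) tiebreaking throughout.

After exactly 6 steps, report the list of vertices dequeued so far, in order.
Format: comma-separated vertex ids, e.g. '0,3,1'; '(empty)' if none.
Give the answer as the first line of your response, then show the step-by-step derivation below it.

4,0,1,2,8,5

step 1: dequeue 4; queue=[0,1,2,8]; order=4
step 2: dequeue 0; queue=[1,2,8,5]; order=4,0
step 3: dequeue 1; queue=[2,8,5,3]; order=4,0,1
step 4: dequeue 2; queue=[8,5,3,6,7]; order=4,0,1,2
step 5: dequeue 8; queue=[5,3,6,7]; order=4,0,1,2,8
step 6: dequeue 5; queue=[3,6,7]; order=4,0,1,2,8,5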